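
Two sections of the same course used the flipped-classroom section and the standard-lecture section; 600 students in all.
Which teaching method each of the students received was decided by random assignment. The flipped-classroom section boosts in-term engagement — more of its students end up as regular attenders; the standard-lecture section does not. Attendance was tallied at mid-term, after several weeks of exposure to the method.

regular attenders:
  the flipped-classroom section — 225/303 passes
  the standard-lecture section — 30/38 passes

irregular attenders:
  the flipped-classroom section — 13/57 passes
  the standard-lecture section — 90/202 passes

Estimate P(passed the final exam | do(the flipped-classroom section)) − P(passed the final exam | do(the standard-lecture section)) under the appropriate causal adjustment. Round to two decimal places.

+0.16

the standard-lecture section is higher inside every mid-term attendance stratum but the flipped-classroom section is higher in aggregate. Whether to stratify depends on how mid-term attendance relates to the teaching method.
Mid-term attendance is downstream of the teaching method. One should not condition on a consequence of treatment, so the overall rates are the right comparison.
The causal difference is the pooled difference: 0.661 − 0.500 = +0.161.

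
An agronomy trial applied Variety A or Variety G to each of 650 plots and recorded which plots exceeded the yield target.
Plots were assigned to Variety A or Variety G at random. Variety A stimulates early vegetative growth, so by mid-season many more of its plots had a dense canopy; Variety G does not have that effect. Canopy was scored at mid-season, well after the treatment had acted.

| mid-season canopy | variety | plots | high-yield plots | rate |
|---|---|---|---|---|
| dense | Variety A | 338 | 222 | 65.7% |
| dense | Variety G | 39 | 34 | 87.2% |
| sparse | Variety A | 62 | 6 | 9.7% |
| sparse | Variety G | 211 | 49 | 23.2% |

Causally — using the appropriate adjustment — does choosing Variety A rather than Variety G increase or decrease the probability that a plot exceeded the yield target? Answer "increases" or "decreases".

increases

Within every mid-season canopy level Variety G has the higher rate, yet pooled Variety A does — Simpson's reversal.
Because the variety influences mid-season canopy, mid-season canopy is a post-treatment mediator, not a confounder. Stratifying on it would bias the estimate; the causal effect is the crude pooled difference.
Pooled: Variety A 57.0% vs Variety G 33.2%; Variety A is higher overall.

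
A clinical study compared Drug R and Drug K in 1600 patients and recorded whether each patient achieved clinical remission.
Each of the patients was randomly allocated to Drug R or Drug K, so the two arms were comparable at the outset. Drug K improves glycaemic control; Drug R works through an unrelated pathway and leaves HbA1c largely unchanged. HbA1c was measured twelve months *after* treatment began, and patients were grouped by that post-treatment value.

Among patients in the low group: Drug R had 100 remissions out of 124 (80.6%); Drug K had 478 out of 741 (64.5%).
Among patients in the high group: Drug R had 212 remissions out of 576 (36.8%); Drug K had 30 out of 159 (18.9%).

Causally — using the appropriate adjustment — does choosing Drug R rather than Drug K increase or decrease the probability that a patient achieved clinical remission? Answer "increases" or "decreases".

The stratified and pooled comparisons disagree (Drug R wins within each HbA1c; Drug K wins overall), so the answer turns on the causal role of HbA1c.
Stratifying would compare drugs among patients the drugs themselves sorted into HbA1c groups — a form of selection on an intermediate. The unconditioned pooled rates give the total causal effect.
Pooled: Drug R 44.6% vs Drug K 56.4%; Drug K is higher overall.

decreases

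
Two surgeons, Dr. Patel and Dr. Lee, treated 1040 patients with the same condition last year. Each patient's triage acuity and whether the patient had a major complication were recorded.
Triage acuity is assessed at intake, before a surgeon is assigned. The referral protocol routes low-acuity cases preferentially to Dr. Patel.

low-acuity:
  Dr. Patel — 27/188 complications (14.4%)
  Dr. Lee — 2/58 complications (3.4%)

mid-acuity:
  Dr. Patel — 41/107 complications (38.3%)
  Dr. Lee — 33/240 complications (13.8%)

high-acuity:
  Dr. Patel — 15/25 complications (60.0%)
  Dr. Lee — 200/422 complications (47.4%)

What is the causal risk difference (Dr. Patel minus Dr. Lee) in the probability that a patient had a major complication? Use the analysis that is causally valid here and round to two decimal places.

+0.16

Dr. Lee is lower inside every triage acuity stratum but Dr. Patel is lower in aggregate. Whether to stratify depends on how triage acuity relates to the surgeon.
Triage acuity satisfies the back-door criterion: it is not a descendant of the surgeon, and it blocks the spurious path from surgeon to outcome. Adjusting for it (i.e., using the within-triage acuity rates) gives the causal effect.
Adjusting over the population distribution of triage acuity: 0.237·(0.144−0.034) + 0.334·(0.383−0.138) + 0.430·(0.600−0.474) = +0.162.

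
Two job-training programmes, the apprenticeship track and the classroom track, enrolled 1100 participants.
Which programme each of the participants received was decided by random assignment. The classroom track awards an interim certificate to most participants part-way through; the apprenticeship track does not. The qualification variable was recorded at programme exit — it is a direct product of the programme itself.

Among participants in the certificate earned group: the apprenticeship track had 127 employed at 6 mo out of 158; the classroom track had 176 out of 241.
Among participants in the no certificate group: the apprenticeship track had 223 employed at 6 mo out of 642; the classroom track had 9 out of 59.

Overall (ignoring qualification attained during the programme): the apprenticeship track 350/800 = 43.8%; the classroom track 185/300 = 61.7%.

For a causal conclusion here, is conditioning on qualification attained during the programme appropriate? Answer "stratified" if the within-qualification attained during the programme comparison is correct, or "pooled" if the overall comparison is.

The stratified and pooled comparisons disagree (the apprenticeship track wins within each qualification attained during the programme; the classroom track wins overall), so the answer turns on the causal role of qualification attained during the programme.
Stratifying would compare programmes among participants the programmes themselves sorted into qualification attained during the programme groups — a form of selection on an intermediate. The unconditioned pooled rates give the total causal effect.
Pooled: the apprenticeship track 43.8% vs the classroom track 61.7%; the classroom track is higher overall.

pooled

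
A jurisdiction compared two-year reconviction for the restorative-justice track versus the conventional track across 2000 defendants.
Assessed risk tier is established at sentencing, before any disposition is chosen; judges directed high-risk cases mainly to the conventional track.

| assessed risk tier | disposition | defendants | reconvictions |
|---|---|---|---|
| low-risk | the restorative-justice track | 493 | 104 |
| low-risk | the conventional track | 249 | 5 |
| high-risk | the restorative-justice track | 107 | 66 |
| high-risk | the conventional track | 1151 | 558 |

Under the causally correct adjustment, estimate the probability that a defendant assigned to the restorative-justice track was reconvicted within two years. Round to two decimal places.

0.47

The imbalance in assessed risk tier arose from how defendants were allocated, not from anything the disposition did; and assessed risk tier independently affects the outcome. The pooled gap is confounded — condition on assessed risk tier.
Standardising the restorative-justice track to the population assessed risk tier mix: 0.371·104/493 + 0.629·66/107 = 0.466.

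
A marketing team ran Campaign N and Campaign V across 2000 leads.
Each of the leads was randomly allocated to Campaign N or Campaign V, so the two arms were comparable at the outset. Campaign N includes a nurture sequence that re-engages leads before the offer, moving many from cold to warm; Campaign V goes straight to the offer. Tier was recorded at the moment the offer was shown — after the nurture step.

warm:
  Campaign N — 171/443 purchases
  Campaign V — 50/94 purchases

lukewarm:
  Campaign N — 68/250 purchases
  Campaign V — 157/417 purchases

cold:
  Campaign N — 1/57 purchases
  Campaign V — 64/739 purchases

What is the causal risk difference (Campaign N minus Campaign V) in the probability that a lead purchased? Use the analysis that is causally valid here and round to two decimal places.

Engagement tier is downstream of the campaign. One should not condition on a consequence of treatment, so the overall rates are the right comparison.
The causal difference is the pooled difference: 0.320 − 0.217 = +0.103.

+0.10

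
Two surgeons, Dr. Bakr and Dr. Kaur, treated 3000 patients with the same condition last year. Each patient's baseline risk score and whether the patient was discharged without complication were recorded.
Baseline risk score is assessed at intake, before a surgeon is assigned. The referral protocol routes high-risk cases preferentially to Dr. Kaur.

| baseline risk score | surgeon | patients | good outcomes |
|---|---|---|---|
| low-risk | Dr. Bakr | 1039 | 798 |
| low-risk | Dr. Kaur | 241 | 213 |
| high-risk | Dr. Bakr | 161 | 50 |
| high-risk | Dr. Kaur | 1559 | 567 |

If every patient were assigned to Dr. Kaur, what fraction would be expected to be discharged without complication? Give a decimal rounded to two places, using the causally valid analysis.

0.59

Baseline risk score satisfies the back-door criterion: it is not a descendant of the surgeon, and it blocks the spurious path from surgeon to outcome. Adjusting for it (i.e., using the within-baseline risk score rates) gives the causal effect.
Standardising Dr. Kaur to the population baseline risk score mix: 0.427·213/241 + 0.573·567/1559 = 0.586.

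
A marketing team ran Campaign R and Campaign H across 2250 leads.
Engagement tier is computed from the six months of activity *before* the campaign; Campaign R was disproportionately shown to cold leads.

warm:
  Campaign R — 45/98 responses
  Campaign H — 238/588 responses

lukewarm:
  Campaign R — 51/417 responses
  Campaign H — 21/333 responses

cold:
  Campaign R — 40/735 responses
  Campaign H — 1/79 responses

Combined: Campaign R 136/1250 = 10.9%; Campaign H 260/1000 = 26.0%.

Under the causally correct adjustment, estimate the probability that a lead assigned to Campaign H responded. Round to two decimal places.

The engagement tier-specific comparison favours Campaign R throughout, but the pooled figures favour Campaign H. The question is whether to condition on engagement tier.
Since engagement tier is a pre-existing factor (not a product of the campaign) and it affects the outcome on its own, it is a confounder. The stratified rates, not the pooled rate, identify the causal effect.
Standardising Campaign H to the population engagement tier mix: 0.305·238/588 + 0.333·21/333 + 0.362·1/79 = 0.149.

0.15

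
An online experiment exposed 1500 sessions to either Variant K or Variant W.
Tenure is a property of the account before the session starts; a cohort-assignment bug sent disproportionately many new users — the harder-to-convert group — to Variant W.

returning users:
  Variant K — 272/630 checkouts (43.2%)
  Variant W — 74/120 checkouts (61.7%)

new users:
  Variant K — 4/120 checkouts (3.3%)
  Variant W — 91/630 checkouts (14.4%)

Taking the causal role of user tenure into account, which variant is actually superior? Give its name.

Variant W

User tenure satisfies the back-door criterion: it is not a descendant of the variant, and it blocks the spurious path from variant to outcome. Adjusting for it (i.e., using the within-user tenure rates) gives the causal effect.
Within each level — returning users: 43.2% vs 61.7%; new users: 3.3% vs 14.4% — Variant W is higher every time.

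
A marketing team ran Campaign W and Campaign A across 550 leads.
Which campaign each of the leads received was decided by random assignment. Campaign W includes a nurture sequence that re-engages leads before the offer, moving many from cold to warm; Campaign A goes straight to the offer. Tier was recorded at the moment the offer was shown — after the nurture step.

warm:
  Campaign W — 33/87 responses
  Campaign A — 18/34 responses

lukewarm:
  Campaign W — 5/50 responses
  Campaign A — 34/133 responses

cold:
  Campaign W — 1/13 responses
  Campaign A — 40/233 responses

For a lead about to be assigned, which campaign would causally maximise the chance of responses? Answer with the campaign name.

Campaign W

Campaign A is higher inside every engagement tier stratum but Campaign W is higher in aggregate. Whether to stratify depends on how engagement tier relates to the campaign.
Engagement tier is downstream of the campaign. One should not condition on a consequence of treatment, so the overall rates are the right comparison.
Pooled: Campaign W 26.0% vs Campaign A 23.0%; Campaign W is higher overall.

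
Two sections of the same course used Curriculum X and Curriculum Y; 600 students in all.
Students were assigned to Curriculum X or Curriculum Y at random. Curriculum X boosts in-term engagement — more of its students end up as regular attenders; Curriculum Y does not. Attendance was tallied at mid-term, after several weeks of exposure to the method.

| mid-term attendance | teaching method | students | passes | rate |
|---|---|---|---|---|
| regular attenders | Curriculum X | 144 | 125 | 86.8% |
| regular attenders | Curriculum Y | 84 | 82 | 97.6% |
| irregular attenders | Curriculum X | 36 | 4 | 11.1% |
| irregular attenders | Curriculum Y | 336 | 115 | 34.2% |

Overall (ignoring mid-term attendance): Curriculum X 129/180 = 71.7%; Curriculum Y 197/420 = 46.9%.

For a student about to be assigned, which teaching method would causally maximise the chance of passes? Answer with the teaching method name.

Curriculum Y is higher inside every mid-term attendance stratum but Curriculum X is higher in aggregate. Whether to stratify depends on how mid-term attendance relates to the teaching method.
Mid-term attendance is recorded after the teaching method and is itself shifted by it — it sits on the causal path from teaching method to outcome. Conditioning on a mediator would strip out part of the effect we want; the pooled comparison gives the total causal effect.
Pooled: Curriculum X 71.7% vs Curriculum Y 46.9%; Curriculum X is higher overall.

Curriculum X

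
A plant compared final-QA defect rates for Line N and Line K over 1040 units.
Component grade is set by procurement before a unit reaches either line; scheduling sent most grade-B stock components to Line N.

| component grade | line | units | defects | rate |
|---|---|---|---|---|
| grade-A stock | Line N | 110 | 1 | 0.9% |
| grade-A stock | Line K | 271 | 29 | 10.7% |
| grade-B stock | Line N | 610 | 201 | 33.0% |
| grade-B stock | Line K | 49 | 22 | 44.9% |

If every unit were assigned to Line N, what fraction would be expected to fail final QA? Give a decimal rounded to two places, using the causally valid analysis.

0.21

Component grade is set before the line has any effect — it is not caused by the line — and it independently drives the outcome. That makes it a confounder, so the causal comparison is within component grade levels.
Standardising Line N to the population component grade mix: 0.366·1/110 + 0.634·201/610 = 0.212.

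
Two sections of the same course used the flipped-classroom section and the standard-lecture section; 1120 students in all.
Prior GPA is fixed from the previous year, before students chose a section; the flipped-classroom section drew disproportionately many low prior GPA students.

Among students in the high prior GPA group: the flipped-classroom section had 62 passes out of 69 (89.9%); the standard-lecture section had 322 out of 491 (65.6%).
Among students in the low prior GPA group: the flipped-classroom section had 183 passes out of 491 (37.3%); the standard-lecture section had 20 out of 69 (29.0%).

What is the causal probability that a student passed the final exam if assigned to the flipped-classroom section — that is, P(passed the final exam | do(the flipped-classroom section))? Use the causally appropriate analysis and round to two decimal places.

0.64

The imbalance in prior GPA band arose from how students were allocated, not from anything the teaching method did; and prior GPA band independently affects the outcome. The pooled gap is confounded — condition on prior GPA band.
Standardising the flipped-classroom section to the population prior GPA band mix: 0.500·62/69 + 0.500·183/491 = 0.636.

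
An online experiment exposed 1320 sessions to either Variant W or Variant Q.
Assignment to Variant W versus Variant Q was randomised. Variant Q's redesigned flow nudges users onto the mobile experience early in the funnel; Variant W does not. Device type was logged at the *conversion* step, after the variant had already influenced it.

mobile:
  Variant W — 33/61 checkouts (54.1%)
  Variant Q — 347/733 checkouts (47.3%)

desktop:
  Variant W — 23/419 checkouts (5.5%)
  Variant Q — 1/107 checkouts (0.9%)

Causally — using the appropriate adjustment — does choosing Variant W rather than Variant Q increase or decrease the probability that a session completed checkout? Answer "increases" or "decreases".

decreases

Device type lies on the pathway variant → device type → outcome, so adjusting for it blocks the indirect effect. For the total causal effect of variant, use the unadjusted pooled rates.
Pooled: Variant W 11.7% vs Variant Q 41.4%; Variant Q is higher overall.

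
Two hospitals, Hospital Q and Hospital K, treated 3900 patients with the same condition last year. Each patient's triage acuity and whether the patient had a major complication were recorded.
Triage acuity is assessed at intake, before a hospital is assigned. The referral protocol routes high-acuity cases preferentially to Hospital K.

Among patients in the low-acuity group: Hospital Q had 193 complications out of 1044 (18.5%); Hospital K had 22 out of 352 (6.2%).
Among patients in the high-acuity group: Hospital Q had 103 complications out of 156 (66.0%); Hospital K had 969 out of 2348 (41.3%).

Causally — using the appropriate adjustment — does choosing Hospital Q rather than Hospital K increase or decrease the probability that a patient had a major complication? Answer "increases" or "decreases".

Nothing the hospital does changes triage acuity; the imbalance is an allocation artefact. With triage acuity also predicting the outcome, the pooled figure is confounded, and the within-stratum comparison is the causal one.
Within each level — low-acuity: 18.5% vs 6.2%; high-acuity: 66.0% vs 41.3% — Hospital K is lower every time.

increases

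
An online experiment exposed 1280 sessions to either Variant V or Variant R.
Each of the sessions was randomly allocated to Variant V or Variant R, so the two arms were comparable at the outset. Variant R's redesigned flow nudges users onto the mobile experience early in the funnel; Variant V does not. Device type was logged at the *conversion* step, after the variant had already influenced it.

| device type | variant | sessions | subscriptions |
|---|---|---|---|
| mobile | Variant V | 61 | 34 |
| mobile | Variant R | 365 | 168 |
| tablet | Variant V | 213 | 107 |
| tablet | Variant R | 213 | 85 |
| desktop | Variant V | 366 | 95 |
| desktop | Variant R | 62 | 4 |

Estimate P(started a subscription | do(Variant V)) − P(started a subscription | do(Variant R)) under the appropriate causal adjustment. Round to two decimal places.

Device type here is a post-treatment variable shaped by the variant; conditioning on it would introduce bias rather than remove it. The overall comparison is the causal one.
The causal difference is the pooled difference: 0.369 − 0.402 = -0.033.

-0.03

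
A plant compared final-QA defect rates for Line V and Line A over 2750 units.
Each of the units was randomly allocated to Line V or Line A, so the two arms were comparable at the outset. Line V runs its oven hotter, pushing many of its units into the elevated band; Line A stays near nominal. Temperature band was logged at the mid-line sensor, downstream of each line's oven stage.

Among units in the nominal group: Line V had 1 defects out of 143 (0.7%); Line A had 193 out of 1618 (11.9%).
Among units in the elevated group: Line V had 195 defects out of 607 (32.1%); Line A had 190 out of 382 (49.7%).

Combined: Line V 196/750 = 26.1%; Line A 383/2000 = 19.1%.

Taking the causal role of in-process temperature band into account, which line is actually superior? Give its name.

Line A

The stratified and pooled comparisons disagree (Line V wins within each in-process temperature band; Line A wins overall), so the answer turns on the causal role of in-process temperature band.
In-process temperature band here is a post-treatment variable shaped by the line; conditioning on it would introduce bias rather than remove it. The overall comparison is the causal one.
Pooled: Line V 26.1% vs Line A 19.1%; Line A is lower overall.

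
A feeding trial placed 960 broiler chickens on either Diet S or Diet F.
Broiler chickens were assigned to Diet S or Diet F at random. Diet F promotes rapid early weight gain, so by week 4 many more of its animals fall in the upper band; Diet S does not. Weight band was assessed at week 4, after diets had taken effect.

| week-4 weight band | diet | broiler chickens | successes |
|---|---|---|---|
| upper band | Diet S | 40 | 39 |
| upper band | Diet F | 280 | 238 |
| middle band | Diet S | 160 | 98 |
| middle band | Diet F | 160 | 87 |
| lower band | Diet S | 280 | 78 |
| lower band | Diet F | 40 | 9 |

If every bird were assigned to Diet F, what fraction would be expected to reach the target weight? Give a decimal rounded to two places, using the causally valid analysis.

The distribution of week-4 weight band is itself part of what the diet does — it is an intermediate outcome. Holding it fixed would remove that part of the effect; the total effect is the pooled difference.
So P(outcome | do(Diet F)) is just the pooled rate for Diet F: 334/480 = 0.696.

0.70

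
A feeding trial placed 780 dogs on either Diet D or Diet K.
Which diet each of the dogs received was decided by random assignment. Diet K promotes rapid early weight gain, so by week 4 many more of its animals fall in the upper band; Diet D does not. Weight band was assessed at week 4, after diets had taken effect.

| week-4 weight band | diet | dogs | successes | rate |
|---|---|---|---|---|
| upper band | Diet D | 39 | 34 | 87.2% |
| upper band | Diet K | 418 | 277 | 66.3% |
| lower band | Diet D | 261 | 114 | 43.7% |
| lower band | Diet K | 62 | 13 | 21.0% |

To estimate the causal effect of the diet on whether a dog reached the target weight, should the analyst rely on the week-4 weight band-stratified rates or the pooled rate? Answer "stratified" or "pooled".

pooled

Week-4 weight band here is a post-treatment variable shaped by the diet; conditioning on it would introduce bias rather than remove it. The overall comparison is the causal one.
Pooled: Diet D 49.3% vs Diet K 60.4%; Diet K is higher overall.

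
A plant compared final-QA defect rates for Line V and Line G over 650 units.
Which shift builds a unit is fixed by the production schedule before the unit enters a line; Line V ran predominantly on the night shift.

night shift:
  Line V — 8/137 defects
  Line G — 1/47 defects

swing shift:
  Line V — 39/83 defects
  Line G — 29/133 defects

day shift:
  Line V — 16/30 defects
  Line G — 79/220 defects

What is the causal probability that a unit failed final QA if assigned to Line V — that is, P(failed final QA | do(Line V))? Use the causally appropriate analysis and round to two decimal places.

Shift satisfies the back-door criterion: it is not a descendant of the line, and it blocks the spurious path from line to outcome. Adjusting for it (i.e., using the within-shift rates) gives the causal effect.
Standardising Line V to the population shift mix: 0.283·8/137 + 0.332·39/83 + 0.385·16/30 = 0.378.

0.38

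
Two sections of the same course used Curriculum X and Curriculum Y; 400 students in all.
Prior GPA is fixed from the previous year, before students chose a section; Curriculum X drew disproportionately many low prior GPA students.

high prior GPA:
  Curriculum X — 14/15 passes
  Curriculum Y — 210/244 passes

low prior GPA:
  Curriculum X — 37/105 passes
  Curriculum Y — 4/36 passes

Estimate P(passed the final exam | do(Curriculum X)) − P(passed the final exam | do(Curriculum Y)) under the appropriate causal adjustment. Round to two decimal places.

Within every prior GPA band level Curriculum X has the higher rate, yet pooled Curriculum Y does — Simpson's reversal.
Prior GPA band is set before the teaching method has any effect — it is not caused by the teaching method — and it independently drives the outcome. That makes it a confounder, so the causal comparison is within prior GPA band levels.
Adjusting over the population distribution of prior GPA band: 0.647·(0.933−0.861) + 0.352·(0.352−0.111) = +0.132.

+0.13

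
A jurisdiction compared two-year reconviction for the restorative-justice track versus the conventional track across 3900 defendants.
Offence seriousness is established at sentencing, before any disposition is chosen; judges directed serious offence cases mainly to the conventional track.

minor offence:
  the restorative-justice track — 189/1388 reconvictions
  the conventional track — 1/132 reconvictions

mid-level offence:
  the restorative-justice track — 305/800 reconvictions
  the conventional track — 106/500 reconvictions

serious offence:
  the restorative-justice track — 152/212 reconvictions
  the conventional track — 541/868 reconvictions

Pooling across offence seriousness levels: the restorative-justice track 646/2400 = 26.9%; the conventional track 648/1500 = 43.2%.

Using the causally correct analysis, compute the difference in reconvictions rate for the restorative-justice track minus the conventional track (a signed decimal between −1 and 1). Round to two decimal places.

+0.13

The offence seriousness-specific comparison favours the conventional track throughout, but the pooled figures favour the restorative-justice track. The question is whether to condition on offence seriousness.
Offence seriousness satisfies the back-door criterion: it is not a descendant of the disposition, and it blocks the spurious path from disposition to outcome. Adjusting for it (i.e., using the within-offence seriousness rates) gives the causal effect.
Adjusting over the population distribution of offence seriousness: 0.390·(0.136−0.008) + 0.333·(0.381−0.212) + 0.277·(0.717−0.623) = +0.132.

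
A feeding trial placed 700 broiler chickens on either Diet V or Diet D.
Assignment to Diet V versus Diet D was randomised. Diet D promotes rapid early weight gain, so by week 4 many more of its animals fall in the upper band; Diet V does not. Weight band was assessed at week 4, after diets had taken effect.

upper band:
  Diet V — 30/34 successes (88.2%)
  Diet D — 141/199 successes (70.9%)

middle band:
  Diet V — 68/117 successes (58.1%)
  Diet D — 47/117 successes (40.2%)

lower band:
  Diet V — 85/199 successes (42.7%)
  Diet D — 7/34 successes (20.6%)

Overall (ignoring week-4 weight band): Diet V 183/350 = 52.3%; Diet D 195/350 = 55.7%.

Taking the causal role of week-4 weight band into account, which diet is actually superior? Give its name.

Diet D

Within every week-4 weight band level Diet V has the higher rate, yet pooled Diet D does — Simpson's reversal.
The distribution of week-4 weight band is itself part of what the diet does — it is an intermediate outcome. Holding it fixed would remove that part of the effect; the total effect is the pooled difference.
Pooled: Diet V 52.3% vs Diet D 55.7%; Diet D is higher overall.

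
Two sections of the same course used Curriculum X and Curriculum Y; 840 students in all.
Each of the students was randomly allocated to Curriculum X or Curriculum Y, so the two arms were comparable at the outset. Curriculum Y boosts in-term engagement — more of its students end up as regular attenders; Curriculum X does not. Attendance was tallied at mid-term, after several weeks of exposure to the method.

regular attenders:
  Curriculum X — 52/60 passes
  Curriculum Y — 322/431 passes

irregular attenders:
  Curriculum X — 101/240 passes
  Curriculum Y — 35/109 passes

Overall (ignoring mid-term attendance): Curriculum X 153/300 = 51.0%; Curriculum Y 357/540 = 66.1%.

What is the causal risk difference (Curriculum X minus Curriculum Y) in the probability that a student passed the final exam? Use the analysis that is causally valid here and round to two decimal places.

Mid-term attendance is downstream of the teaching method. One should not condition on a consequence of treatment, so the overall rates are the right comparison.
The causal difference is the pooled difference: 0.510 − 0.661 = -0.151.

-0.15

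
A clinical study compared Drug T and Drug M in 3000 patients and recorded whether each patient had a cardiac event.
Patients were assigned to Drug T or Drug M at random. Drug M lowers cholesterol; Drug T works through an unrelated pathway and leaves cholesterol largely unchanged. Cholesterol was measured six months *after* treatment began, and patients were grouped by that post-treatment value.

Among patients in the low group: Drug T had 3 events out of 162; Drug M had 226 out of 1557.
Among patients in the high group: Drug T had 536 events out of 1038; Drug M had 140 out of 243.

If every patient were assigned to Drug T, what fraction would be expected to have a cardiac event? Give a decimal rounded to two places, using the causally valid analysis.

0.45

The stratified and pooled comparisons disagree (Drug T wins within each cholesterol; Drug M wins overall), so the answer turns on the causal role of cholesterol.
Stratifying would compare drugs among patients the drugs themselves sorted into cholesterol groups — a form of selection on an intermediate. The unconditioned pooled rates give the total causal effect.
So P(outcome | do(Drug T)) is just the pooled rate for Drug T: 539/1200 = 0.449.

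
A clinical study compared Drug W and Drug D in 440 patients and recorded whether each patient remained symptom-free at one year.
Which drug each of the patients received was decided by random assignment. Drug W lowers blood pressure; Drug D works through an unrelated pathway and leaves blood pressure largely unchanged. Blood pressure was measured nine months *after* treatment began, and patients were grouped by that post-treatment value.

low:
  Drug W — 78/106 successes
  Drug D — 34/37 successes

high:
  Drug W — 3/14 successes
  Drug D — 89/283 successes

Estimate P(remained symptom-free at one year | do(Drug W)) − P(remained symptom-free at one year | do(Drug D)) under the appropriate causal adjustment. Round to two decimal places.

Stratifying would compare drugs among patients the drugs themselves sorted into blood pressure groups — a form of selection on an intermediate. The unconditioned pooled rates give the total causal effect.
The causal difference is the pooled difference: 0.675 − 0.384 = +0.291.

+0.29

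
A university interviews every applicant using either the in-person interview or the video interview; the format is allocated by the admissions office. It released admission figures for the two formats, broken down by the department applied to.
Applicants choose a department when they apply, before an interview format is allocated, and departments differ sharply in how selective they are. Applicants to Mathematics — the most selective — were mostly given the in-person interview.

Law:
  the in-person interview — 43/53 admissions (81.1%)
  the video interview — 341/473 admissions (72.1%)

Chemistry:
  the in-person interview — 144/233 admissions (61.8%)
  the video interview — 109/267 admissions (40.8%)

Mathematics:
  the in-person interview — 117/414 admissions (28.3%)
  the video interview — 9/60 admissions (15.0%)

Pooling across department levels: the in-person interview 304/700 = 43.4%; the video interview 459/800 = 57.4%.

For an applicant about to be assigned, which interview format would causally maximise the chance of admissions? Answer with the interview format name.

Department is set before the interview format has any effect — it is not caused by the interview format — and it independently drives the outcome. That makes it a confounder, so the causal comparison is within department levels.
Within each level — Law: 81.1% vs 72.1%; Chemistry: 61.8% vs 40.8%; Mathematics: 28.3% vs 15.0% — the in-person interview is higher every time.

the in-person interview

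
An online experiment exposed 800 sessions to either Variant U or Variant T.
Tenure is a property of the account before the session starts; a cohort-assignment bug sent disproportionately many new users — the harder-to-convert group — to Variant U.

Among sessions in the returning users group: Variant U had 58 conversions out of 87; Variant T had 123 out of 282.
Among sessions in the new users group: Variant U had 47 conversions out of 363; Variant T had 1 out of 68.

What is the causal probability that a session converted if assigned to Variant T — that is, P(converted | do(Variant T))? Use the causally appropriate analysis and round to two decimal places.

The user tenure-specific comparison favours Variant U throughout, but the pooled figures favour Variant T. The question is whether to condition on user tenure.
User tenure is set before the variant has any effect — it is not caused by the variant — and it independently drives the outcome. That makes it a confounder, so the causal comparison is within user tenure levels.
Standardising Variant T to the population user tenure mix: 0.461·123/282 + 0.539·1/68 = 0.209.

0.21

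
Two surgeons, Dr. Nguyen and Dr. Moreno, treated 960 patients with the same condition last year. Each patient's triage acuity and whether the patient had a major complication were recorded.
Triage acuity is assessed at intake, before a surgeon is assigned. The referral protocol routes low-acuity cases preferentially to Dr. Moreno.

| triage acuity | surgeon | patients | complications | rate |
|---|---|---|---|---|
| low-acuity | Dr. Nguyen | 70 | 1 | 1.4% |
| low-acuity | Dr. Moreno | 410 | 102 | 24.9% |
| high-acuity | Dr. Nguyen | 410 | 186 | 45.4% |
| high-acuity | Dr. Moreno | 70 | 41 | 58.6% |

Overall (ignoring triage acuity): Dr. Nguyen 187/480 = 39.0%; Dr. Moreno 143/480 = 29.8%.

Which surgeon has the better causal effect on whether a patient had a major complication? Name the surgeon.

Dr. Nguyen

The stratified and pooled comparisons disagree (Dr. Nguyen wins within each triage acuity; Dr. Moreno wins overall), so the answer turns on the causal role of triage acuity.
Here triage acuity is a common cause — it drives both which surgeon a case falls under and the outcome. The crude comparison mixes populations; the stratum-specific rates are the causally relevant ones.
Within each level — low-acuity: 1.4% vs 24.9%; high-acuity: 45.4% vs 58.6% — Dr. Nguyen is lower every time.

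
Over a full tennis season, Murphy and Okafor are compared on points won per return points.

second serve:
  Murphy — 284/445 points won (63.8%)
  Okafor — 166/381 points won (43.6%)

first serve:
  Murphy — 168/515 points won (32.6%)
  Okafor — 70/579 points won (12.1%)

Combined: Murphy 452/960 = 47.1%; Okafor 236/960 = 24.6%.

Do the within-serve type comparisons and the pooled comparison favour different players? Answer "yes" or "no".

Within each serve type level (second serve 63.8% vs 43.6%; first serve 32.6% vs 12.1%), Murphy has the higher rate every time. Pooled: 47.1% vs 24.6% — Murphy has the higher rate overall. They agree.

no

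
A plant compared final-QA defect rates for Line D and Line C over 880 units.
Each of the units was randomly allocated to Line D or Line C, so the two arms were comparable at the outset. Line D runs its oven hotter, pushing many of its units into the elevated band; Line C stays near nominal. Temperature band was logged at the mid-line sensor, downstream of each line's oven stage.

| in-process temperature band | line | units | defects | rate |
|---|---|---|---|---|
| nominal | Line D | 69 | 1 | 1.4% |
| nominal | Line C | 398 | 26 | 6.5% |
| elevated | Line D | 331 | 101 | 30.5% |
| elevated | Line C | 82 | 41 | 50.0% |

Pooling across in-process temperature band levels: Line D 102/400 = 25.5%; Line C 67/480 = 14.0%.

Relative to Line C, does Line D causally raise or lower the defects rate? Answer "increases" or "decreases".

The in-process temperature band-specific comparison favours Line D throughout, but the pooled figures favour Line C. The question is whether to condition on in-process temperature band.
Because the line influences in-process temperature band, in-process temperature band is a post-treatment mediator, not a confounder. Stratifying on it would bias the estimate; the causal effect is the crude pooled difference.
Pooled: Line D 25.5% vs Line C 14.0%; Line C is lower overall.

increases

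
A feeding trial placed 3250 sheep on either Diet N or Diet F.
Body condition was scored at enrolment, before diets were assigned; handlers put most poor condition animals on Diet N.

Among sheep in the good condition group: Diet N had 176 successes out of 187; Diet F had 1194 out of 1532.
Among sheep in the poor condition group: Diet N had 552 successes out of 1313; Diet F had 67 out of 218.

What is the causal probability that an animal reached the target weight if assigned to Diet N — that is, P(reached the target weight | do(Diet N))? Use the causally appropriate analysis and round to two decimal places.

Nothing the diet does changes starting body condition; the imbalance is an allocation artefact. With starting body condition also predicting the outcome, the pooled figure is confounded, and the within-stratum comparison is the causal one.
Standardising Diet N to the population starting body condition mix: 0.529·176/187 + 0.471·552/1313 = 0.696.

0.70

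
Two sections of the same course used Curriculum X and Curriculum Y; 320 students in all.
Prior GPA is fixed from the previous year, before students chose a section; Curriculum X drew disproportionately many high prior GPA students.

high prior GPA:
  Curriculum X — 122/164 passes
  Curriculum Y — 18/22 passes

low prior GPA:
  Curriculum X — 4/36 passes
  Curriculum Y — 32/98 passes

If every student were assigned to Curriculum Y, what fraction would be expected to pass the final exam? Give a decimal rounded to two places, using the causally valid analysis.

Within every prior GPA band level Curriculum Y has the higher rate, yet pooled Curriculum X does — Simpson's reversal.
Prior GPA band satisfies the back-door criterion: it is not a descendant of the teaching method, and it blocks the spurious path from teaching method to outcome. Adjusting for it (i.e., using the within-prior GPA band rates) gives the causal effect.
Standardising Curriculum Y to the population prior GPA band mix: 0.581·18/22 + 0.419·32/98 = 0.612.

0.61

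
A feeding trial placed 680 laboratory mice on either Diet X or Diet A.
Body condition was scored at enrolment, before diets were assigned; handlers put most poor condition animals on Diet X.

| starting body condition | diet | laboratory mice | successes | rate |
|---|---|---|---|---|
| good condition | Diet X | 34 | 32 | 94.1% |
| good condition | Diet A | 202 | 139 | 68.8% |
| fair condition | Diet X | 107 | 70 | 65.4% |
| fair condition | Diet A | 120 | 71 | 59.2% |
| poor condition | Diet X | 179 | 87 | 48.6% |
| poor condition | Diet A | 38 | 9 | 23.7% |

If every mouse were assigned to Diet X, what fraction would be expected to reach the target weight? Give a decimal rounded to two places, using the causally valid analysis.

0.70

Starting body condition is set before the diet has any effect — it is not caused by the diet — and it independently drives the outcome. That makes it a confounder, so the causal comparison is within starting body condition levels.
Standardising Diet X to the population starting body condition mix: 0.347·32/34 + 0.334·70/107 + 0.319·87/179 = 0.700.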